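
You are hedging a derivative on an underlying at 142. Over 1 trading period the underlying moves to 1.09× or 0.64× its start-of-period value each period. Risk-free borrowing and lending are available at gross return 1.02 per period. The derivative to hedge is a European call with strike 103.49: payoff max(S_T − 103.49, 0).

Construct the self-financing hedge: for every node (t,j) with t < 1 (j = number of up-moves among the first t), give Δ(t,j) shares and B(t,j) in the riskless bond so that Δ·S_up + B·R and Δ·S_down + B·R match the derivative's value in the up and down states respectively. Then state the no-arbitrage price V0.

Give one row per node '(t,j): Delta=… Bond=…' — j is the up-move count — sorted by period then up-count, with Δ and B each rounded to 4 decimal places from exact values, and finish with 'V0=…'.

(0,0): Delta=0.8027 Bond=-71.5155
V0=42.4623

No-arbitrage ⇒ martingale measure with p* = (R−d)/(u−d) = 0.8444.
Terminal payoffs: V(1,0)=0.0000, V(1,1)=51.2900
(0,0): S=142.0000. Δ = (V_up−V_dn)/(S_up−S_dn) = (51.2900−0.0000)/(154.7800−90.8800) = 0.8027. V = [p*·51.2900 + (1−p*)·0.0000]/1.02 = 42.4623. B = V − Δ·S = -71.5155.
Each (Δ,B) replicates both successor values, so the strategy is self-financing and V0 is arbitrage-free.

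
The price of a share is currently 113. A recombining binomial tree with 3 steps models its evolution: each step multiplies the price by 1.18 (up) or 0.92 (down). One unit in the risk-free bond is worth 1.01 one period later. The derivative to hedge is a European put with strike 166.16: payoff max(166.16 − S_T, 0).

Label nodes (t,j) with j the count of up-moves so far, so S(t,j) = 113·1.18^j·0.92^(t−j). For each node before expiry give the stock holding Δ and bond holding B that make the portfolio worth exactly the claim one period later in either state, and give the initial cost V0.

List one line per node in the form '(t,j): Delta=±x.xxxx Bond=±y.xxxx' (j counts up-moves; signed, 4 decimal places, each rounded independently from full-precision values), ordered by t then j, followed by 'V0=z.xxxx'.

Under the risk-neutral measure, an up-move has probability p* = (R−d)/(u−d) = 0.3462 and values discount at R = 1.01.
At expiry t=3: V(3,0)=78.1683, V(3,1)=53.3010, V(3,2)=21.4061, V(3,3)=0.0000
Node (2,0) S=95.6432: V=(p*·53.3010+(1−p*)·78.1683)/1.01=68.8717; Δ=(53.3010−78.1683)/(112.8590−87.9917)=-1.0000; B=V−Δ·S=164.5149
Node (2,1) S=122.6728: V=(p*·21.4061+(1−p*)·53.3010)/1.01=41.8421; Δ=(21.4061−53.3010)/(144.7539−112.8590)=-1.0000; B=V−Δ·S=164.5149
Node (2,2) S=157.3412: V=(p*·0.0000+(1−p*)·21.4061)/1.01=13.8577; Δ=(0.0000−21.4061)/(185.6626−144.7539)=-0.5233; B=V−Δ·S=96.1889
Node (1,0) S=103.9600: V=(p*·41.8421+(1−p*)·68.8717)/1.01=58.9260; Δ=(41.8421−68.8717)/(122.6728−95.6432)=-1.0000; B=V−Δ·S=162.8860
Node (1,1) S=133.3400: V=(p*·13.8577+(1−p*)·41.8421)/1.01=31.8368; Δ=(13.8577−41.8421)/(157.3412−122.6728)=-0.8072; B=V−Δ·S=139.4689
Node (0,0) S=113.0000: V=(p*·31.8368+(1−p*)·58.9260)/1.01=49.0584; Δ=(31.8368−58.9260)/(133.3400−103.9600)=-0.9220; B=V−Δ·S=153.2476
Self-financing check: at every node Δ·S+B equals the discounted successor values.

(0,0): Delta=-0.9220 Bond=153.2476
(1,0): Delta=-1.0000 Bond=162.8860
(1,1): Delta=-0.8072 Bond=139.4689
(2,0): Delta=-1.0000 Bond=164.5149
(2,1): Delta=-1.0000 Bond=164.5149
(2,2): Delta=-0.5233 Bond=96.1889
V0=49.0584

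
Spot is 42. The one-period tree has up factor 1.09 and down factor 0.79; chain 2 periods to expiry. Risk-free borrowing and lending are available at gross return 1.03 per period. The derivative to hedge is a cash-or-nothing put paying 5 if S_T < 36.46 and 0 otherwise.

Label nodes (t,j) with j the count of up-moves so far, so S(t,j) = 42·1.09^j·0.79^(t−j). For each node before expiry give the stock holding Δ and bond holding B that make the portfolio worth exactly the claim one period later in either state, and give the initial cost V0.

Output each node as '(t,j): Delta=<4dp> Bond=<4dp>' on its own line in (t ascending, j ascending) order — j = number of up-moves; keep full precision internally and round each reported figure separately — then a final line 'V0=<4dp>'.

(0,0): Delta=-0.3082 Bond=14.6417
(1,0): Delta=0.0000 Bond=4.8544
(1,1): Delta=-0.3641 Bond=17.6375
V0=1.6967

Under the risk-neutral measure, an up-move has probability p* = (R−d)/(u−d) = 0.8000 and values discount at R = 1.03.
At expiry t=2: V(2,0)=5.0000, V(2,1)=5.0000, V(2,2)=0.0000
(1,0): S=33.1800. Δ = (V_up−V_dn)/(S_up−S_dn) = (5.0000−5.0000)/(36.1662−26.2122) = 0.0000. V = [p*·5.0000 + (1−p*)·5.0000]/1.03 = 4.8544. B = V − Δ·S = 4.8544.
(1,1): S=45.7800. Δ = (V_up−V_dn)/(S_up−S_dn) = (0.0000−5.0000)/(49.9002−36.1662) = -0.3641. V = [p*·0.0000 + (1−p*)·5.0000]/1.03 = 0.9709. B = V − Δ·S = 17.6375.
(0,0): S=42.0000. Δ = (V_up−V_dn)/(S_up−S_dn) = (0.9709−4.8544)/(45.7800−33.1800) = -0.3082. V = [p*·0.9709 + (1−p*)·4.8544]/1.03 = 1.6967. B = V − Δ·S = 14.6417.
Each (Δ,B) replicates both successor values, so the strategy is self-financing and V0 is arbitrage-free.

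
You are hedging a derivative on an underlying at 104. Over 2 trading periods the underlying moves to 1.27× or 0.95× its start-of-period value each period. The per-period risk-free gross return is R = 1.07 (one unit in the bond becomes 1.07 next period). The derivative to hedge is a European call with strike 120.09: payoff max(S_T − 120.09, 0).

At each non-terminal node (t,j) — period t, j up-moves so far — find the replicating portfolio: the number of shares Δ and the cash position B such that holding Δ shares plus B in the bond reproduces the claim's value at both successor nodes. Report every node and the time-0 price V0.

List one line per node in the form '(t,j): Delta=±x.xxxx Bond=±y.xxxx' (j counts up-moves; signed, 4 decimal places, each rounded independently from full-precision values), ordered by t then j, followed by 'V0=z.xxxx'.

The replicating-portfolio and risk-neutral prices coincide; use p* = (1.07−0.95)/(1.27−0.95) = 0.3750 for the latter.
Terminal payoffs: V(2,0)=0.0000, V(2,1)=5.3860, V(2,2)=47.6516
(1,0): S=98.8000. Δ = (V_up−V_dn)/(S_up−S_dn) = (5.3860−0.0000)/(125.4760−93.8600) = 0.1704. V = [p*·5.3860 + (1−p*)·0.0000]/1.07 = 1.8876. B = V − Δ·S = -14.9436.
(1,1): S=132.0800. Δ = (V_up−V_dn)/(S_up−S_dn) = (47.6516−5.3860)/(167.7416−125.4760) = 1.0000. V = [p*·47.6516 + (1−p*)·5.3860]/1.07 = 19.8464. B = V − Δ·S = -112.2336.
(0,0): S=104.0000. Δ = (V_up−V_dn)/(S_up−S_dn) = (19.8464−1.8876)/(132.0800−98.8000) = 0.5396. V = [p*·19.8464 + (1−p*)·1.8876]/1.07 = 8.0581. B = V − Δ·S = -48.0630.
Root portfolio cost Δ·104+B reproduces V0=8.0581.

(0,0): Delta=0.5396 Bond=-48.0630
(1,0): Delta=0.1704 Bond=-14.9436
(1,1): Delta=1.0000 Bond=-112.2336
V0=8.0581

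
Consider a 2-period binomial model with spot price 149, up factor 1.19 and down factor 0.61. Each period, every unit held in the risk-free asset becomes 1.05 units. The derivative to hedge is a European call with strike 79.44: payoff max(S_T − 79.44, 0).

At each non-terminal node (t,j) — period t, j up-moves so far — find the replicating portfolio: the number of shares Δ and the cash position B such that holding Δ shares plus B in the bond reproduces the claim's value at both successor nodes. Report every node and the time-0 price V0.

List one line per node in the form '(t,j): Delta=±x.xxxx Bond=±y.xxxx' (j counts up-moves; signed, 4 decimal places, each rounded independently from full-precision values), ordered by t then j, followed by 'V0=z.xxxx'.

No-arbitrage ⇒ martingale measure with p* = (R−d)/(u−d) = 0.7586.
At expiry t=2: V(2,0)=0.0000, V(2,1)=28.7191, V(2,2)=131.5589
Node (1,0) S=90.8900: V=(p*·28.7191+(1−p*)·0.0000)/1.05=20.7494; Δ=(28.7191−0.0000)/(108.1591−55.4429)=0.5448; B=V−Δ·S=-28.7663
Node (1,1) S=177.3100: V=(p*·131.5589+(1−p*)·28.7191)/1.05=101.6529; Δ=(131.5589−28.7191)/(210.9989−108.1591)=1.0000; B=V−Δ·S=-75.6571
Node (0,0) S=149.0000: V=(p*·101.6529+(1−p*)·20.7494)/1.05=78.2138; Δ=(101.6529−20.7494)/(177.3100−90.8900)=0.9362; B=V−Δ·S=-61.2749
Check: Δ(0,0)·S0 + B(0,0) = 78.2138 = V0.

(0,0): Delta=0.9362 Bond=-61.2749
(1,0): Delta=0.5448 Bond=-28.7663
(1,1): Delta=1.0000 Bond=-75.6571
V0=78.2138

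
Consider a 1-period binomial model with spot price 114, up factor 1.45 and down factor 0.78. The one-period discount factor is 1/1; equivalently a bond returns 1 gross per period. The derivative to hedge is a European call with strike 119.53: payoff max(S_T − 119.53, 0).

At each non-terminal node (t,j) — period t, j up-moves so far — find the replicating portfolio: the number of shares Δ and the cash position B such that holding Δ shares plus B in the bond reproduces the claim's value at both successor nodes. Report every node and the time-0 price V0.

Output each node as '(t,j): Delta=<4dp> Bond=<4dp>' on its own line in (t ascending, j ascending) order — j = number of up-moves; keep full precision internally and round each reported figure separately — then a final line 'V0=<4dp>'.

(0,0): Delta=0.5992 Bond=-53.2845
V0=15.0290

Since d<R<u, set p* = (R−d)/(u−d) = 0.3284; price each node as the discounted p*-expectation of its children.
Payoff layer (t=1): V(1,0)=0.0000, V(1,1)=45.7700
(0,0): S=114.0000. Δ = (V_up−V_dn)/(S_up−S_dn) = (45.7700−0.0000)/(165.3000−88.9200) = 0.5992. V = [p*·45.7700 + (1−p*)·0.0000]/1 = 15.0290. B = V − Δ·S = -53.2845.
Root portfolio cost Δ·114+B reproduces V0=15.0290.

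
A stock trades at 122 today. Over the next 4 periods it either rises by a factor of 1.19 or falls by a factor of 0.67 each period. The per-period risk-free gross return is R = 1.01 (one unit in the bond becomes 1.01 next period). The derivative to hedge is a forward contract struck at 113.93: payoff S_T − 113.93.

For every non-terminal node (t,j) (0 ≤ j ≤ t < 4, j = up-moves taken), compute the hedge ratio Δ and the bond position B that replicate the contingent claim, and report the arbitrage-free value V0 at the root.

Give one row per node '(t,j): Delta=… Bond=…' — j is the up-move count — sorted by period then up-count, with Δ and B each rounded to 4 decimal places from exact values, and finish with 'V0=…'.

No-arbitrage ⇒ martingale measure with p* = (R−d)/(u−d) = 0.6538.
Terminal payoffs: V(4,0)=-89.3456, V(4,1)=-70.2652, V(4,2)=-36.3762, V(4,3)=23.8149, V(4,4)=130.7214
(3,0): S=36.6931. Δ = (V_up−V_dn)/(S_up−S_dn) = (-70.2652−-89.3456)/(43.6648−24.5844) = 1.0000. V = [p*·-70.2652 + (1−p*)·-89.3456]/1.01 = -76.1089. B = V − Δ·S = -112.8020.
(3,1): S=65.1713. Δ = (V_up−V_dn)/(S_up−S_dn) = (-36.3762−-70.2652)/(77.5538−43.6648) = 1.0000. V = [p*·-36.3762 + (1−p*)·-70.2652]/1.01 = -47.6307. B = V − Δ·S = -112.8020.
(3,2): S=115.7520. Δ = (V_up−V_dn)/(S_up−S_dn) = (23.8149−-36.3762)/(137.7449−77.5538) = 1.0000. V = [p*·23.8149 + (1−p*)·-36.3762]/1.01 = 2.9500. B = V − Δ·S = -112.8020.
(3,3): S=205.5894. Δ = (V_up−V_dn)/(S_up−S_dn) = (130.7214−23.8149)/(244.6514−137.7449) = 1.0000. V = [p*·130.7214 + (1−p*)·23.8149]/1.01 = 92.7874. B = V − Δ·S = -112.8020.
(2,0): S=54.7658. Δ = (V_up−V_dn)/(S_up−S_dn) = (-47.6307−-76.1089)/(65.1713−36.6931) = 1.0000. V = [p*·-47.6307 + (1−p*)·-76.1089]/1.01 = -56.9193. B = V − Δ·S = -111.6851.
(2,1): S=97.2706. Δ = (V_up−V_dn)/(S_up−S_dn) = (2.9500−-47.6307)/(115.7520−65.1713) = 1.0000. V = [p*·2.9500 + (1−p*)·-47.6307]/1.01 = -14.4145. B = V − Δ·S = -111.6851.
(2,2): S=172.7642. Δ = (V_up−V_dn)/(S_up−S_dn) = (92.7874−2.9500)/(205.5894−115.7520) = 1.0000. V = [p*·92.7874 + (1−p*)·2.9500]/1.01 = 61.0791. B = V − Δ·S = -111.6851.
(1,0): S=81.7400. Δ = (V_up−V_dn)/(S_up−S_dn) = (-14.4145−-56.9193)/(97.2706−54.7658) = 1.0000. V = [p*·-14.4145 + (1−p*)·-56.9193]/1.01 = -28.8393. B = V − Δ·S = -110.5793.
(1,1): S=145.1800. Δ = (V_up−V_dn)/(S_up−S_dn) = (61.0791−-14.4145)/(172.7642−97.2706) = 1.0000. V = [p*·61.0791 + (1−p*)·-14.4145]/1.01 = 34.6007. B = V − Δ·S = -110.5793.
(0,0): S=122.0000. Δ = (V_up−V_dn)/(S_up−S_dn) = (34.6007−-28.8393)/(145.1800−81.7400) = 1.0000. V = [p*·34.6007 + (1−p*)·-28.8393]/1.01 = 12.5155. B = V − Δ·S = -109.4845.
Root portfolio cost Δ·122+B reproduces V0=12.5155.

(0,0): Delta=1.0000 Bond=-109.4845
(1,0): Delta=1.0000 Bond=-110.5793
(1,1): Delta=1.0000 Bond=-110.5793
(2,0): Delta=1.0000 Bond=-111.6851
(2,1): Delta=1.0000 Bond=-111.6851
(2,2): Delta=1.0000 Bond=-111.6851
(3,0): Delta=1.0000 Bond=-112.8020
(3,1): Delta=1.0000 Bond=-112.8020
(3,2): Delta=1.0000 Bond=-112.8020
(3,3): Delta=1.0000 Bond=-112.8020
V0=12.5155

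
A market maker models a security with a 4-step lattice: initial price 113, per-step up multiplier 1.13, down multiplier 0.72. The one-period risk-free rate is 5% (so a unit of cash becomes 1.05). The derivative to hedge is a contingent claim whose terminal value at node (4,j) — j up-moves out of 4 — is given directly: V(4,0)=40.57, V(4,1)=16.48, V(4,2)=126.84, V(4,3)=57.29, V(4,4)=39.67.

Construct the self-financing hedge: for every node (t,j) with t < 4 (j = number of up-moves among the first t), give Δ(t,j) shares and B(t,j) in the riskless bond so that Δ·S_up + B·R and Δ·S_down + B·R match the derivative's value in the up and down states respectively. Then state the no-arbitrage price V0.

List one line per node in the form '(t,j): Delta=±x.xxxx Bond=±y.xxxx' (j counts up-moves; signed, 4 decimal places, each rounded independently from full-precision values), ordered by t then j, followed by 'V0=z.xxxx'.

(0,0): Delta=-0.4772 Bond=102.6212
(1,0): Delta=-0.3075 Bond=93.9445
(1,1): Delta=-0.5034 Bond=111.0995
(2,0): Delta=3.3359 Bond=-114.7870
(2,1): Delta=-0.8703 Bond=150.3820
(2,2): Delta=-0.4468 Bond=108.4781
(3,0): Delta=-1.3931 Bond=78.9280
(3,1): Delta=4.0664 Bond=-168.8790
(3,2): Delta=-1.6328 Bond=237.1206
(3,3): Delta=-0.2636 Bond=84.0309
V0=48.6936

Since d<R<u, set p* = (R−d)/(u−d) = 0.8049; price each node as the discounted p*-expectation of its children.
Payoff layer (t=4): V(4,0)=40.5700, V(4,1)=16.4800, V(4,2)=126.8400, V(4,3)=57.2900, V(4,4)=39.6700
(3,0): S=42.1770. Δ = (V_up−V_dn)/(S_up−S_dn) = (16.4800−40.5700)/(47.6600−30.3675) = -1.3931. V = [p*·16.4800 + (1−p*)·40.5700]/1.05 = 20.1719. B = V − Δ·S = 78.9280.
(3,1): S=66.1945. Δ = (V_up−V_dn)/(S_up−S_dn) = (126.8400−16.4800)/(74.7998−47.6600) = 4.0664. V = [p*·126.8400 + (1−p*)·16.4800]/1.05 = 100.2918. B = V − Δ·S = -168.8790.
(3,2): S=103.8886. Δ = (V_up−V_dn)/(S_up−S_dn) = (57.2900−126.8400)/(117.3941−74.7998) = -1.6328. V = [p*·57.2900 + (1−p*)·126.8400]/1.05 = 67.4864. B = V − Δ·S = 237.1206.
(3,3): S=163.0474. Δ = (V_up−V_dn)/(S_up−S_dn) = (39.6700−57.2900)/(184.2435−117.3941) = -0.2636. V = [p*·39.6700 + (1−p*)·57.2900]/1.05 = 41.0553. B = V − Δ·S = 84.0309.
(2,0): S=58.5792. Δ = (V_up−V_dn)/(S_up−S_dn) = (100.2918−20.1719)/(66.1945−42.1770) = 3.3359. V = [p*·100.2918 + (1−p*)·20.1719]/1.05 = 80.6272. B = V − Δ·S = -114.7870.
(2,1): S=91.9368. Δ = (V_up−V_dn)/(S_up−S_dn) = (67.4864−100.2918)/(103.8886−66.1945) = -0.8703. V = [p*·67.4864 + (1−p*)·100.2918]/1.05 = 70.3690. B = V − Δ·S = 150.3820.
(2,2): S=144.2897. Δ = (V_up−V_dn)/(S_up−S_dn) = (41.0553−67.4864)/(163.0474−103.8886) = -0.4468. V = [p*·41.0553 + (1−p*)·67.4864]/1.05 = 44.0120. B = V − Δ·S = 108.4781.
(1,0): S=81.3600. Δ = (V_up−V_dn)/(S_up−S_dn) = (70.3690−80.6272)/(91.9368−58.5792) = -0.3075. V = [p*·70.3690 + (1−p*)·80.6272]/1.05 = 68.9244. B = V − Δ·S = 93.9445.
(1,1): S=127.6900. Δ = (V_up−V_dn)/(S_up−S_dn) = (44.0120−70.3690)/(144.2897−91.9368) = -0.5034. V = [p*·44.0120 + (1−p*)·70.3690]/1.05 = 46.8141. B = V − Δ·S = 111.0995.
(0,0): S=113.0000. Δ = (V_up−V_dn)/(S_up−S_dn) = (46.8141−68.9244)/(127.6900−81.3600) = -0.4772. V = [p*·46.8141 + (1−p*)·68.9244]/1.05 = 48.6936. B = V − Δ·S = 102.6212.
Root portfolio cost Δ·113+B reproduces V0=48.6936.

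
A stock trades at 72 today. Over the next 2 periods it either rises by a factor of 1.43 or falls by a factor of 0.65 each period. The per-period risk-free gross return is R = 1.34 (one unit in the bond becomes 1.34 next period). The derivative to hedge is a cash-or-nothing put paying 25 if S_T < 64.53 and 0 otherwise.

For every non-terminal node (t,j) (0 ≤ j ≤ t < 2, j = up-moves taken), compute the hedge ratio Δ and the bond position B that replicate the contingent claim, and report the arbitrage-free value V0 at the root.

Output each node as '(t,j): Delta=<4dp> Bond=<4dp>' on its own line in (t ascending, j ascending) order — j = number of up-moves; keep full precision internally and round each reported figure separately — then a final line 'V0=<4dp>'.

(0,0): Delta=-0.0383 Bond=2.9452
(1,0): Delta=-0.6849 Bond=34.2040
(1,1): Delta=0.0000 Bond=0.0000
V0=0.1854

Under the risk-neutral measure, an up-move has probability p* = (R−d)/(u−d) = 0.8846 and values discount at R = 1.34.
Terminal payoffs: V(2,0)=25.0000, V(2,1)=0.0000, V(2,2)=0.0000
(1,0): S=46.8000. Δ = (V_up−V_dn)/(S_up−S_dn) = (0.0000−25.0000)/(66.9240−30.4200) = -0.6849. V = [p*·0.0000 + (1−p*)·25.0000]/1.34 = 2.1527. B = V − Δ·S = 34.2040.
(1,1): S=102.9600. Δ = (V_up−V_dn)/(S_up−S_dn) = (0.0000−0.0000)/(147.2328−66.9240) = 0.0000. V = [p*·0.0000 + (1−p*)·0.0000]/1.34 = 0.0000. B = V − Δ·S = 0.0000.
(0,0): S=72.0000. Δ = (V_up−V_dn)/(S_up−S_dn) = (0.0000−2.1527)/(102.9600−46.8000) = -0.0383. V = [p*·0.0000 + (1−p*)·2.1527]/1.34 = 0.1854. B = V − Δ·S = 2.9452.
Self-financing check: at every node Δ·S+B equals the discounted successor values.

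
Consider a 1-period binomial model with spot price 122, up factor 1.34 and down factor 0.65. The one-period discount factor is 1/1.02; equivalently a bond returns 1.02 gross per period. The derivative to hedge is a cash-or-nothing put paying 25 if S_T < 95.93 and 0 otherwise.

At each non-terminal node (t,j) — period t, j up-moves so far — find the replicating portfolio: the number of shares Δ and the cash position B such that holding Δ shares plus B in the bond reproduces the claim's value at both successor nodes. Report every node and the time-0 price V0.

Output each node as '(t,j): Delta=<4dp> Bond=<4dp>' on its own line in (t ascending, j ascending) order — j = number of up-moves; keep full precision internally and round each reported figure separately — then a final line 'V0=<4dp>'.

(0,0): Delta=-0.2970 Bond=47.5987
V0=11.3669

The replicating-portfolio and risk-neutral prices coincide; use p* = (1.02−0.65)/(1.34−0.65) = 0.5362 for the latter.
Terminal values V(1,·): V(1,0)=25.0000, V(1,1)=0.0000
(0,0): S=122.0000. Δ = (V_up−V_dn)/(S_up−S_dn) = (0.0000−25.0000)/(163.4800−79.3000) = -0.2970. V = [p*·0.0000 + (1−p*)·25.0000]/1.02 = 11.3669. B = V − Δ·S = 47.5987.
Root portfolio cost Δ·122+B reproduces V0=11.3669.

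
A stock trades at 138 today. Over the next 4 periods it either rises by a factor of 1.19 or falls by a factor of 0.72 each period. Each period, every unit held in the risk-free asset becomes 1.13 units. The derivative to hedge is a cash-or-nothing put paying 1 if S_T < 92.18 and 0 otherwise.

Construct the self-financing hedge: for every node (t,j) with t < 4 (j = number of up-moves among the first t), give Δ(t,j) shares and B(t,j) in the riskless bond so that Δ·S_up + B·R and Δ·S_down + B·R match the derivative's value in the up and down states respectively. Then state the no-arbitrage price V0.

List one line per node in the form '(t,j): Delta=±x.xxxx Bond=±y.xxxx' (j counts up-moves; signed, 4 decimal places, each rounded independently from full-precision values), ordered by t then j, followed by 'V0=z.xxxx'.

The replicating-portfolio and risk-neutral prices coincide; use p* = (1.13−0.72)/(1.19−0.72) = 0.8723 for the latter.
At expiry t=4: V(4,0)=1.0000, V(4,1)=1.0000, V(4,2)=0.0000, V(4,3)=0.0000, V(4,4)=0.0000
  t=3,j=0: stock 51.5082 → up 61.2948 (V=1.0000), down 37.0859 (V=1.0000). Price 0.8850; hedge Δ=0.0000, bond B=0.8850.
  t=3,j=1: stock 85.1316 → up 101.3067 (V=0.0000), down 61.2948 (V=1.0000). Price 0.1130; hedge Δ=-0.0250, bond B=2.2406.
  t=3,j=2: stock 140.7037 → up 167.4374 (V=0.0000), down 101.3067 (V=0.0000). Price 0.0000; hedge Δ=0.0000, bond B=0.0000.
  t=3,j=3: stock 232.5519 → up 276.7368 (V=0.0000), down 167.4374 (V=0.0000). Price 0.0000; hedge Δ=0.0000, bond B=0.0000.
  t=2,j=0: stock 71.5392 → up 85.1316 (V=0.1130), down 51.5082 (V=0.8850). Price 0.1872; hedge Δ=-0.0230, bond B=1.8297.
  t=2,j=1: stock 118.2384 → up 140.7037 (V=0.0000), down 85.1316 (V=0.1130). Price 0.0128; hedge Δ=-0.0020, bond B=0.2531.
  t=2,j=2: stock 195.4218 → up 232.5519 (V=0.0000), down 140.7037 (V=0.0000). Price 0.0000; hedge Δ=0.0000, bond B=0.0000.
  t=1,j=0: stock 99.3600 → up 118.2384 (V=0.0128), down 71.5392 (V=0.1872). Price 0.0310; hedge Δ=-0.0037, bond B=0.4021.
  t=1,j=1: stock 164.2200 → up 195.4218 (V=0.0000), down 118.2384 (V=0.0128). Price 0.0014; hedge Δ=-0.0002, bond B=0.0286.
  t=0,j=0: stock 138.0000 → up 164.2200 (V=0.0014), down 99.3600 (V=0.0310). Price 0.0046; hedge Δ=-0.0005, bond B=0.0675.
Self-financing check: at every node Δ·S+B equals the discounted successor values.

(0,0): Delta=-0.0005 Bond=0.0675
(1,0): Delta=-0.0037 Bond=0.4021
(1,1): Delta=-0.0002 Bond=0.0286
(2,0): Delta=-0.0230 Bond=1.8297
(2,1): Delta=-0.0020 Bond=0.2531
(2,2): Delta=0.0000 Bond=0.0000
(3,0): Delta=0.0000 Bond=0.8850
(3,1): Delta=-0.0250 Bond=2.2406
(3,2): Delta=0.0000 Bond=0.0000
(3,3): Delta=0.0000 Bond=0.0000
V0=0.0046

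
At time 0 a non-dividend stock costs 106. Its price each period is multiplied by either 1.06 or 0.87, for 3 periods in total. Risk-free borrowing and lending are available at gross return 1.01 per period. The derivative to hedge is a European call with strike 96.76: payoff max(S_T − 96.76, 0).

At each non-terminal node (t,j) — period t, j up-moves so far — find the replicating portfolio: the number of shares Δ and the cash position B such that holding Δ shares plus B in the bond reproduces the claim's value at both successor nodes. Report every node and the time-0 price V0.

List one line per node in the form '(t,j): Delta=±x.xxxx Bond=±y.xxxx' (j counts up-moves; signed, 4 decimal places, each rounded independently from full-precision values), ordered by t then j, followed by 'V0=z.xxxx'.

No-arbitrage ⇒ martingale measure with p* = (R−d)/(u−d) = 0.7368.
At expiry t=3: V(3,0)=0.0000, V(3,1)=0.0000, V(3,2)=6.8584, V(3,3)=29.4877
(2,0): S=80.2314. Δ = (V_up−V_dn)/(S_up−S_dn) = (0.0000−0.0000)/(85.0453−69.8013) = 0.0000. V = [p*·0.0000 + (1−p*)·0.0000]/1.01 = 0.0000. B = V − Δ·S = 0.0000.
(2,1): S=97.7532. Δ = (V_up−V_dn)/(S_up−S_dn) = (6.8584−0.0000)/(103.6184−85.0453) = 0.3693. V = [p*·6.8584 + (1−p*)·0.0000]/1.01 = 5.0035. B = V − Δ·S = -31.0933.
(2,2): S=119.1016. Δ = (V_up−V_dn)/(S_up−S_dn) = (29.4877−6.8584)/(126.2477−103.6184) = 1.0000. V = [p*·29.4877 + (1−p*)·6.8584]/1.01 = 23.2996. B = V − Δ·S = -95.8020.
(1,0): S=92.2200. Δ = (V_up−V_dn)/(S_up−S_dn) = (5.0035−0.0000)/(97.7532−80.2314) = 0.2856. V = [p*·5.0035 + (1−p*)·0.0000]/1.01 = 3.6503. B = V − Δ·S = -22.6840.
(1,1): S=112.3600. Δ = (V_up−V_dn)/(S_up−S_dn) = (23.2996−5.0035)/(119.1016−97.7532) = 0.8570. V = [p*·23.2996 + (1−p*)·5.0035]/1.01 = 18.3018. B = V − Δ·S = -77.9934.
(0,0): S=106.0000. Δ = (V_up−V_dn)/(S_up−S_dn) = (18.3018−3.6503)/(112.3600−92.2200) = 0.7275. V = [p*·18.3018 + (1−p*)·3.6503]/1.01 = 14.3031. B = V − Δ·S = -62.8102.
Check: Δ(0,0)·S0 + B(0,0) = 14.3031 = V0.

(0,0): Delta=0.7275 Bond=-62.8102
(1,0): Delta=0.2856 Bond=-22.6840
(1,1): Delta=0.8570 Bond=-77.9934
(2,0): Delta=0.0000 Bond=0.0000
(2,1): Delta=0.3693 Bond=-31.0933
(2,2): Delta=1.0000 Bond=-95.8020
V0=14.3031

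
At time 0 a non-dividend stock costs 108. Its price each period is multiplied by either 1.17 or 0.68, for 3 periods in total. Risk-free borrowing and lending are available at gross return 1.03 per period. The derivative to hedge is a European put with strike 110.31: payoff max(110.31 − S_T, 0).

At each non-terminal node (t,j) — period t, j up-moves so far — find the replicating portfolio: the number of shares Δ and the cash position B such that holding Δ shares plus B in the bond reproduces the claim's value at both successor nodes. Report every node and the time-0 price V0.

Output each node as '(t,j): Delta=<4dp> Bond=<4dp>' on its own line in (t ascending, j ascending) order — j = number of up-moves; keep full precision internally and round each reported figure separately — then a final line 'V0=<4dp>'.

(0,0): Delta=-0.4305 Bond=60.3457
(1,0): Delta=-1.0000 Bond=103.9778
(1,1): Delta=-0.2981 Bond=45.4274
(2,0): Delta=-1.0000 Bond=107.0971
(2,1): Delta=-1.0000 Bond=107.0971
(2,2): Delta=-0.1350 Bond=22.6674
V0=13.8482

Since d<R<u, set p* = (R−d)/(u−d) = 0.7143; price each node as the discounted p*-expectation of its children.
Payoff layer (t=3): V(3,0)=76.3513, V(3,1)=51.8811, V(3,2)=9.7780, V(3,3)=0.0000
(2,0): S=49.9392. Δ = (V_up−V_dn)/(S_up−S_dn) = (51.8811−76.3513)/(58.4289−33.9587) = -1.0000. V = [p*·51.8811 + (1−p*)·76.3513]/1.03 = 57.1579. B = V − Δ·S = 107.0971.
(2,1): S=85.9248. Δ = (V_up−V_dn)/(S_up−S_dn) = (9.7780−51.8811)/(100.5320−58.4289) = -1.0000. V = [p*·9.7780 + (1−p*)·51.8811]/1.03 = 21.1723. B = V − Δ·S = 107.0971.
(2,2): S=147.8412. Δ = (V_up−V_dn)/(S_up−S_dn) = (0.0000−9.7780)/(172.9742−100.5320) = -0.1350. V = [p*·0.0000 + (1−p*)·9.7780]/1.03 = 2.7123. B = V − Δ·S = 22.6674.
(1,0): S=73.4400. Δ = (V_up−V_dn)/(S_up−S_dn) = (21.1723−57.1579)/(85.9248−49.9392) = -1.0000. V = [p*·21.1723 + (1−p*)·57.1579]/1.03 = 30.5378. B = V − Δ·S = 103.9778.
(1,1): S=126.3600. Δ = (V_up−V_dn)/(S_up−S_dn) = (2.7123−21.1723)/(147.8412−85.9248) = -0.2981. V = [p*·2.7123 + (1−p*)·21.1723]/1.03 = 7.7540. B = V − Δ·S = 45.4274.
(0,0): S=108.0000. Δ = (V_up−V_dn)/(S_up−S_dn) = (7.7540−30.5378)/(126.3600−73.4400) = -0.4305. V = [p*·7.7540 + (1−p*)·30.5378]/1.03 = 13.8482. B = V − Δ·S = 60.3457.
Root portfolio cost Δ·108+B reproduces V0=13.8482.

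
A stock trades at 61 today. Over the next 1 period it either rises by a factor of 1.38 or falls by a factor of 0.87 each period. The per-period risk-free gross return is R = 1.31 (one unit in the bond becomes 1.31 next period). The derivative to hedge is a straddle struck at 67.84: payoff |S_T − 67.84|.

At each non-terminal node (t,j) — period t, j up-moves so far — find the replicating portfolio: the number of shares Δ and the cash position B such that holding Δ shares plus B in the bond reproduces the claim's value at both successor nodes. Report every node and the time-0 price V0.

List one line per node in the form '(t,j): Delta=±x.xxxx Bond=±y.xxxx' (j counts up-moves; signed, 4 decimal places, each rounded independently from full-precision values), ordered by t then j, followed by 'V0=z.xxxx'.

Since d<R<u, set p* = (R−d)/(u−d) = 0.8627; price each node as the discounted p*-expectation of its children.
Terminal payoffs: V(1,0)=14.7700, V(1,1)=16.3400
  t=0,j=0: stock 61.0000 → up 84.1800 (V=16.3400), down 53.0700 (V=14.7700). Price 12.3088; hedge Δ=0.0505, bond B=9.2304.
The time-0 hedge costs 12.3088, which is the no-arbitrage price.

(0,0): Delta=0.0505 Bond=9.2304
V0=12.3088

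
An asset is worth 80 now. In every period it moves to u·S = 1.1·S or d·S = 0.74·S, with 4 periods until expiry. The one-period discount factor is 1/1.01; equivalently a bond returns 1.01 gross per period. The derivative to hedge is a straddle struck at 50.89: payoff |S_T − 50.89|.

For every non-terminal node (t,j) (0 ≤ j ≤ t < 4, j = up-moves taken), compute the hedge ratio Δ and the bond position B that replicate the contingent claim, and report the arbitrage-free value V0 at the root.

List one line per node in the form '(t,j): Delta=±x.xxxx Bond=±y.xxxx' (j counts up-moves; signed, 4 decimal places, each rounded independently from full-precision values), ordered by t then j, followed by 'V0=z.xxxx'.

The replicating-portfolio and risk-neutral prices coincide; use p* = (1.01−0.74)/(1.1−0.74) = 0.7500 for the latter.
Terminal payoffs: V(4,0)=26.9007, V(4,1)=15.2303, V(4,2)=2.1177, V(4,3)=27.9052, V(4,4)=66.2380
  t=3,j=0: stock 32.4179 → up 35.6597 (V=15.2303), down 23.9893 (V=26.9007). Price 17.9682; hedge Δ=-1.0000, bond B=50.3861.
  t=3,j=1: stock 48.1888 → up 53.0077 (V=2.1177), down 35.6597 (V=15.2303). Price 5.3424; hedge Δ=-0.7559, bond B=41.7663.
  t=3,j=2: stock 71.6320 → up 78.7952 (V=27.9052), down 53.0077 (V=2.1177). Price 21.2459; hedge Δ=1.0000, bond B=-50.3861.
  t=3,j=3: stock 106.4800 → up 117.1280 (V=66.2380), down 78.7952 (V=27.9052). Price 56.0939; hedge Δ=1.0000, bond B=-50.3861.
  t=2,j=0: stock 43.8080 → up 48.1888 (V=5.3424), down 32.4179 (V=17.9682). Price 8.4147; hedge Δ=-0.8006, bond B=43.4864.
  t=2,j=1: stock 65.1200 → up 71.6320 (V=21.2459), down 48.1888 (V=5.3424). Price 17.0990; hedge Δ=0.6784, bond B=-27.0773.
  t=2,j=2: stock 96.8000 → up 106.4800 (V=56.0939), down 71.6320 (V=21.2459). Price 46.9127; hedge Δ=1.0000, bond B=-49.8873.
  t=1,j=0: stock 59.2000 → up 65.1200 (V=17.0990), down 43.8080 (V=8.4147). Price 14.7801; hedge Δ=0.4075, bond B=-9.3429.
  t=1,j=1: stock 88.0000 → up 96.8000 (V=46.9127), down 65.1200 (V=17.0990). Price 39.0686; hedge Δ=0.9411, bond B=-43.7473.
  t=0,j=0: stock 80.0000 → up 88.0000 (V=39.0686), down 59.2000 (V=14.7801). Price 32.6698; hedge Δ=0.8434, bond B=-34.7982.
The time-0 hedge costs 32.6698, which is the no-arbitrage price.

(0,0): Delta=0.8434 Bond=-34.7982
(1,0): Delta=0.4075 Bond=-9.3429
(1,1): Delta=0.9411 Bond=-43.7473
(2,0): Delta=-0.8006 Bond=43.4864
(2,1): Delta=0.6784 Bond=-27.0773
(2,2): Delta=1.0000 Bond=-49.8873
(3,0): Delta=-1.0000 Bond=50.3861
(3,1): Delta=-0.7559 Bond=41.7663
(3,2): Delta=1.0000 Bond=-50.3861
(3,3): Delta=1.0000 Bond=-50.3861
V0=32.6698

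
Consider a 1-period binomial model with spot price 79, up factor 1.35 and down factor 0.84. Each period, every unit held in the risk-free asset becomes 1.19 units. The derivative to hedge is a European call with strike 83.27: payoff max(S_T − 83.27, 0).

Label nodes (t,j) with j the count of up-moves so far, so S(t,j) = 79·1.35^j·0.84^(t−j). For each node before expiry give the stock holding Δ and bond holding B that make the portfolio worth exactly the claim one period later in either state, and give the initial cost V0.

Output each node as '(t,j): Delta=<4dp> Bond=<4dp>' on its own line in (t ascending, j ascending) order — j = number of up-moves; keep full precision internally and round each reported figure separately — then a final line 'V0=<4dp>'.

Risk-neutral probability p* = (R−d)/(u−d) = (1.19−0.84)/(1.35−0.84) = 0.6863.
At expiry t=1: V(1,0)=0.0000, V(1,1)=23.3800
(0,0): S=79.0000. Δ = (V_up−V_dn)/(S_up−S_dn) = (23.3800−0.0000)/(106.6500−66.3600) = 0.5803. V = [p*·23.3800 + (1−p*)·0.0000]/1.19 = 13.4833. B = V − Δ·S = -32.3599.
Self-financing check: at every node Δ·S+B equals the discounted successor values.

(0,0): Delta=0.5803 Bond=-32.3599
V0=13.4833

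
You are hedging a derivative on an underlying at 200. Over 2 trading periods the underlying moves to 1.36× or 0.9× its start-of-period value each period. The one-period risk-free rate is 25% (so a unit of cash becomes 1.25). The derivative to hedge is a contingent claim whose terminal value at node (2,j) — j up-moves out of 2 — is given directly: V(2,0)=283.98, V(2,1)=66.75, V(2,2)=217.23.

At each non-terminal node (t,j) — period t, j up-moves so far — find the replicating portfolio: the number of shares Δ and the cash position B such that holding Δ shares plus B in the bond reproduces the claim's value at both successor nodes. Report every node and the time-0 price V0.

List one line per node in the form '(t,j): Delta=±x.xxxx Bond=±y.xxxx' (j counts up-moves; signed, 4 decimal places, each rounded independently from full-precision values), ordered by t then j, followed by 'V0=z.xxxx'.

Since d<R<u, set p* = (R−d)/(u−d) = 0.7609; price each node as the discounted p*-expectation of its children.
Payoff layer (t=2): V(2,0)=283.9800, V(2,1)=66.7500, V(2,2)=217.2300
Node (1,0) S=180.0000: V=(p*·66.7500+(1−p*)·283.9800)/1.25=94.9570; Δ=(66.7500−283.9800)/(244.8000−162.0000)=-2.6236; B=V−Δ·S=567.1962
Node (1,1) S=272.0000: V=(p*·217.2300+(1−p*)·66.7500)/1.25=144.9965; Δ=(217.2300−66.7500)/(369.9200−244.8000)=1.2027; B=V−Δ·S=-182.1339
Node (0,0) S=200.0000: V=(p*·144.9965+(1−p*)·94.9570)/1.25=106.4244; Δ=(144.9965−94.9570)/(272.0000−180.0000)=0.5439; B=V−Δ·S=-2.3570
The time-0 hedge costs 106.4244, which is the no-arbitrage price.

(0,0): Delta=0.5439 Bond=-2.3570
(1,0): Delta=-2.6236 Bond=567.1962
(1,1): Delta=1.2027 Bond=-182.1339
V0=106.4244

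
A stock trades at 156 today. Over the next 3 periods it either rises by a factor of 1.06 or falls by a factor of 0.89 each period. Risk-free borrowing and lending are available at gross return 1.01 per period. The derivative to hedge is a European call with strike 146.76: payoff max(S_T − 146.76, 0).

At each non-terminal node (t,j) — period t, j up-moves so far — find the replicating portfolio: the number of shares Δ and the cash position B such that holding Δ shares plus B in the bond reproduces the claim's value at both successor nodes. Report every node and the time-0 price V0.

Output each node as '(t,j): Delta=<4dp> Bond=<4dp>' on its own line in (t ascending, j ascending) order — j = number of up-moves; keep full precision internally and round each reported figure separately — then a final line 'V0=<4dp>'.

(0,0): Delta=0.6907 Bond=-90.4722
(1,0): Delta=0.2736 Bond=-33.4759
(1,1): Delta=0.8366 Bond=-115.5023
(2,0): Delta=0.0000 Bond=0.0000
(2,1): Delta=0.3693 Bond=-47.8984
(2,2): Delta=1.0000 Bond=-145.3069
V0=17.2700

The replicating-portfolio and risk-neutral prices coincide; use p* = (1.01−0.89)/(1.06−0.89) = 0.7059 for the latter.
Payoff layer (t=3): V(3,0)=0.0000, V(3,1)=0.0000, V(3,2)=9.2406, V(3,3)=39.0385
  t=2,j=0: stock 123.5676 → up 130.9817 (V=0.0000), down 109.9752 (V=0.0000). Price 0.0000; hedge Δ=0.0000, bond B=0.0000.
  t=2,j=1: stock 147.1704 → up 156.0006 (V=9.2406), down 130.9817 (V=0.0000). Price 6.4582; hedge Δ=0.3693, bond B=-47.8984.
  t=2,j=2: stock 175.2816 → up 185.7985 (V=39.0385), down 156.0006 (V=9.2406). Price 29.9747; hedge Δ=1.0000, bond B=-145.3069.
  t=1,j=0: stock 138.8400 → up 147.1704 (V=6.4582), down 123.5676 (V=0.0000). Price 4.5136; hedge Δ=0.2736, bond B=-33.4759.
  t=1,j=1: stock 165.3600 → up 175.2816 (V=29.9747), down 147.1704 (V=6.4582). Price 22.8298; hedge Δ=0.8366, bond B=-115.5023.
  t=0,j=0: stock 156.0000 → up 165.3600 (V=22.8298), down 138.8400 (V=4.5136). Price 17.2700; hedge Δ=0.6907, bond B=-90.4722.
The time-0 hedge costs 17.2700, which is the no-arbitrage price.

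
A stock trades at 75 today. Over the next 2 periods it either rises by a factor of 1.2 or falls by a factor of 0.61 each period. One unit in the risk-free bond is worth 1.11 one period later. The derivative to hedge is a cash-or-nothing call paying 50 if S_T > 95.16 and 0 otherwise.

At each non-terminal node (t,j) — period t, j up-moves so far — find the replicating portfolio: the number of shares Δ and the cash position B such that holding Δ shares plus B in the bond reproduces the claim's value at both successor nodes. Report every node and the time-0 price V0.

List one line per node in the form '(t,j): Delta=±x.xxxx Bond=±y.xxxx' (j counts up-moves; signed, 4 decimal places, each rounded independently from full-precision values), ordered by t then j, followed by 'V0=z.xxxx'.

The replicating-portfolio and risk-neutral prices coincide; use p* = (1.11−0.61)/(1.2−0.61) = 0.8475 for the latter.
At expiry t=2: V(2,0)=0.0000, V(2,1)=0.0000, V(2,2)=50.0000
  t=1,j=0: stock 45.7500 → up 54.9000 (V=0.0000), down 27.9075 (V=0.0000). Price 0.0000; hedge Δ=0.0000, bond B=0.0000.
  t=1,j=1: stock 90.0000 → up 108.0000 (V=50.0000), down 54.9000 (V=0.0000). Price 38.1738; hedge Δ=0.9416, bond B=-46.5720.
  t=0,j=0: stock 75.0000 → up 90.0000 (V=38.1738), down 45.7500 (V=0.0000). Price 29.1447; hedge Δ=0.8627, bond B=-35.5566.
Self-financing check: at every node Δ·S+B equals the discounted successor values.

(0,0): Delta=0.8627 Bond=-35.5566
(1,0): Delta=0.0000 Bond=0.0000
(1,1): Delta=0.9416 Bond=-46.5720
V0=29.1447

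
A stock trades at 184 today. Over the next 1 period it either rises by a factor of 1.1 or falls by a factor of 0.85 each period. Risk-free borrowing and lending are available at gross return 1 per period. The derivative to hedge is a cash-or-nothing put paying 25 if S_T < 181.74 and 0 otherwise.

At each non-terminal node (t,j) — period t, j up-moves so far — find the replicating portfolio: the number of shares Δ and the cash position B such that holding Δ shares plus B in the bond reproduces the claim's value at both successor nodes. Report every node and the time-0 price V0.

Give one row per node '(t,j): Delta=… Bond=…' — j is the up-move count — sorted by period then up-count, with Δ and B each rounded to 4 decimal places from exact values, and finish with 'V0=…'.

(0,0): Delta=-0.5435 Bond=110.0000
V0=10.0000

Risk-neutral probability p* = (R−d)/(u−d) = (1−0.85)/(1.1−0.85) = 0.6000.
Terminal values V(1,·): V(1,0)=25.0000, V(1,1)=0.0000
  t=0,j=0: stock 184.0000 → up 202.4000 (V=0.0000), down 156.4000 (V=25.0000). Price 10.0000; hedge Δ=-0.5435, bond B=110.0000.
Self-financing check: at every node Δ·S+B equals the discounted successor values.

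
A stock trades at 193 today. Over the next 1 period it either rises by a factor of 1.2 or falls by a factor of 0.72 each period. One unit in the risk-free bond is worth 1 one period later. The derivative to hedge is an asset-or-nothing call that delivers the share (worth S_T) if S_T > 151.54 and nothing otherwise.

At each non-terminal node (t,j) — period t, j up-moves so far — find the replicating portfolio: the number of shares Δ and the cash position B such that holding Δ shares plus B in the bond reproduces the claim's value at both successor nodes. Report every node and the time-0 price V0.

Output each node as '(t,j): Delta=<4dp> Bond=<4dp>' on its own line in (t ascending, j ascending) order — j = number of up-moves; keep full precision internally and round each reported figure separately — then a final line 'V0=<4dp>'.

(0,0): Delta=2.5000 Bond=-347.4000
V0=135.1000

Under the risk-neutral measure, an up-move has probability p* = (R−d)/(u−d) = 0.5833 and values discount at R = 1.
Terminal payoffs: V(1,0)=0.0000, V(1,1)=231.6000
  t=0,j=0: stock 193.0000 → up 231.6000 (V=231.6000), down 138.9600 (V=0.0000). Price 135.1000; hedge Δ=2.5000, bond B=-347.4000.
The time-0 hedge costs 135.1000, which is the no-arbitrage price.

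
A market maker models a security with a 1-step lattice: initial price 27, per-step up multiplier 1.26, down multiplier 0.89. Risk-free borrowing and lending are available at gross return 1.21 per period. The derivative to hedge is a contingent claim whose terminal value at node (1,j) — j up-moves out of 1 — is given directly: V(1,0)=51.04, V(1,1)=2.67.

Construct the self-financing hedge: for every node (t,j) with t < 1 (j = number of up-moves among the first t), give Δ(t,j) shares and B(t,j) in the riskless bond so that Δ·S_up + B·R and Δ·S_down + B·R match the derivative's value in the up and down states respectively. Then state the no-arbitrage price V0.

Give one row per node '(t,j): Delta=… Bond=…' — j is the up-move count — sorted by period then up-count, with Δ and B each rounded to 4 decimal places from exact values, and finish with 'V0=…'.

Risk-neutral probability p* = (R−d)/(u−d) = (1.21−0.89)/(1.26−0.89) = 0.8649.
Payoff layer (t=1): V(1,0)=51.0400, V(1,1)=2.6700
  t=0,j=0: stock 27.0000 → up 34.0200 (V=2.6700), down 24.0300 (V=51.0400). Price 7.6087; hedge Δ=-4.8418, bond B=138.3384.
Root portfolio cost Δ·27+B reproduces V0=7.6087.

(0,0): Delta=-4.8418 Bond=138.3384
V0=7.6087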